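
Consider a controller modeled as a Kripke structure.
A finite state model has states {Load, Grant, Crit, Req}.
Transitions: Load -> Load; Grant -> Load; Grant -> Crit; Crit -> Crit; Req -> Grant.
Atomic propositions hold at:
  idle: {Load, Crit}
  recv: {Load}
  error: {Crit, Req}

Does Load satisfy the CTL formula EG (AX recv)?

Yes

Sat(AX recv) = {s : every successor in {Load}} = {Load}
EG (AX recv): greatest fixpoint, start Z0 = {Load}, keep only states in Sat with some successor in Z. Already a fixed point.
Sat(EG (AX recv)) = {Load}
Load ∈ Sat(EG (AX recv)) = {Load}, so the formula holds at Load.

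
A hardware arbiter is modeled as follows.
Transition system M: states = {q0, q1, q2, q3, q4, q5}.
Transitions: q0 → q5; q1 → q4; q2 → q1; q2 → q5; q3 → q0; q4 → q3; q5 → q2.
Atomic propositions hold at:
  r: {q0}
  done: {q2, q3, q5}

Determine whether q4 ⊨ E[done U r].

No

E[done U r]: least fixpoint, start Z0 = Sat(r) = {q0}, add states in Sat(done) with some successor in Z. Z1 = {q0, q3}; fixed.
Sat(E[done U r]) = {q0, q3}
q4 ∉ Sat(E[done U r]) = {q0, q3}, so the formula does not hold at q4.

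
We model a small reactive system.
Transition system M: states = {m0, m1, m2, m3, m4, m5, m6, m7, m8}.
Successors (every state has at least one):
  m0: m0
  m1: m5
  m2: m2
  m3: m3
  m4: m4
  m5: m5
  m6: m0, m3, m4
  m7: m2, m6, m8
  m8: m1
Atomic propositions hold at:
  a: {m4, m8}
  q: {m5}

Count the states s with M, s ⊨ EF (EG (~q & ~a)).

5

Sat(~q) = {m0, m1, m2, m3, m4, m6, m7, m8}
Sat(~a) = {m0, m1, m2, m3, m5, m6, m7}
Sat(~q & ~a) = {m0, m1, m2, m3, m6, m7}
EG (~q & ~a): greatest fixpoint, start Z0 = {m0, m1, m2, m3, m6, m7}, keep only states in Sat with some successor in Z. Z1 = {m0, m2, m3, m6, m7}; fixed.
Sat(EG (~q & ~a)) = {m0, m2, m3, m6, m7}
EF (EG (~q & ~a)): least fixpoint, start Z0 = {m0, m2, m3, m6, m7}, add states with some successor in Z. Already a fixed point.
Sat(EF (EG (~q & ~a))) = {m0, m2, m3, m6, m7}
|Sat(EF (EG (~q & ~a)))| = |{m0, m2, m3, m6, m7}| = 5.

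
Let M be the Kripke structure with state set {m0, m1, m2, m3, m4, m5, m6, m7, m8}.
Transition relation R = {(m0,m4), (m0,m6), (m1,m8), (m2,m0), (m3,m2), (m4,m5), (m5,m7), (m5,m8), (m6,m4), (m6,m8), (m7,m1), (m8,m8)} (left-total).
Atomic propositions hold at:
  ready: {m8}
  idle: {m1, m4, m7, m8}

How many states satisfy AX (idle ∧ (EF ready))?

EF ready: least fixpoint, start Z0 = {m8}, add states with some successor in Z. Z1 = {m1, m5, m6, m8}; Z2 = {m0, m1, m4, m5, m6, m7, m8}; Z3 = {m0, m1, m2, m4, m5, m6, m7, m8}; Z4 = {m0, m1, m2, m3, m4, m5, m6, m7, m8}; fixed.
Sat(EF ready) = {m0, m1, m2, m3, m4, m5, m6, m7, m8}
Sat(idle ∧ (EF ready)) = {m1, m4, m7, m8}
Sat(AX (idle ∧ (EF ready))) = {s : every successor in {m1, m4, m7, m8}} = {m1, m5, m6, m7, m8}
|Sat(AX (idle ∧ (EF ready)))| = |{m1, m5, m6, m7, m8}| = 5.

5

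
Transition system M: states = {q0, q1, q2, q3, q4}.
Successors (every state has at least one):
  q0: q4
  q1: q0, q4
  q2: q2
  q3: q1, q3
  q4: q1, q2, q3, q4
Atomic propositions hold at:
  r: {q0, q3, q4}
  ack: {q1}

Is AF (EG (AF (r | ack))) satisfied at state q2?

No

Sat(r | ack) = {q0, q1, q3, q4}
AF (r | ack): least fixpoint, start Z0 = {q0, q1, q3, q4}, add states with every successor in Z. Already a fixed point.
Sat(AF (r | ack)) = {q0, q1, q3, q4}
EG (AF (r | ack)): greatest fixpoint, start Z0 = {q0, q1, q3, q4}, keep only states in Sat with some successor in Z. Already a fixed point.
Sat(EG (AF (r | ack))) = {q0, q1, q3, q4}
AF (EG (AF (r | ack))): least fixpoint, start Z0 = {q0, q1, q3, q4}, add states with every successor in Z. Already a fixed point.
Sat(AF (EG (AF (r | ack)))) = {q0, q1, q3, q4}
q2 ∉ Sat(AF (EG (AF (r | ack)))) = {q0, q1, q3, q4}, so the formula does not hold at q2.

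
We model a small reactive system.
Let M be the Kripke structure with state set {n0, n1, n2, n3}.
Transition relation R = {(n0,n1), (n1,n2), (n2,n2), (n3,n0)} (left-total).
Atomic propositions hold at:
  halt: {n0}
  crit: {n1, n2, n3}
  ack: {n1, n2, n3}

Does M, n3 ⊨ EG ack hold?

EG ack: greatest fixpoint, start Z0 = {n1, n2, n3}, keep only states in Sat with some successor in Z. Z1 = {n1, n2}; fixed.
Sat(EG ack) = {n1, n2}
n3 ∉ Sat(EG ack) = {n1, n2}, so the formula does not hold at n3.

No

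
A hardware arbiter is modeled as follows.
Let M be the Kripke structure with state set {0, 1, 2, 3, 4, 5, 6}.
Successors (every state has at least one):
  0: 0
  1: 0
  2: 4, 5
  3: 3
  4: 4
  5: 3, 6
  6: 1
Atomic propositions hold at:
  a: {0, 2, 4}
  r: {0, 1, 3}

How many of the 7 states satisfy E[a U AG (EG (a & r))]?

1

Sat(a & r) = {0}
EG (a & r): greatest fixpoint, start Z0 = {0}, keep only states in Sat with some successor in Z. Already a fixed point.
Sat(EG (a & r)) = {0}
AG (EG (a & r)): greatest fixpoint, start Z0 = {0}, keep only states in Sat with every successor in Z. Already a fixed point.
Sat(AG (EG (a & r))) = {0}
E[a U AG (EG (a & r))]: least fixpoint, start Z0 = Sat(AG (EG (a & r))) = {0}, add states in Sat(a) with some successor in Z. Already a fixed point.
Sat(E[a U AG (EG (a & r))]) = {0}
|Sat(E[a U AG (EG (a & r))])| = |{0}| = 1.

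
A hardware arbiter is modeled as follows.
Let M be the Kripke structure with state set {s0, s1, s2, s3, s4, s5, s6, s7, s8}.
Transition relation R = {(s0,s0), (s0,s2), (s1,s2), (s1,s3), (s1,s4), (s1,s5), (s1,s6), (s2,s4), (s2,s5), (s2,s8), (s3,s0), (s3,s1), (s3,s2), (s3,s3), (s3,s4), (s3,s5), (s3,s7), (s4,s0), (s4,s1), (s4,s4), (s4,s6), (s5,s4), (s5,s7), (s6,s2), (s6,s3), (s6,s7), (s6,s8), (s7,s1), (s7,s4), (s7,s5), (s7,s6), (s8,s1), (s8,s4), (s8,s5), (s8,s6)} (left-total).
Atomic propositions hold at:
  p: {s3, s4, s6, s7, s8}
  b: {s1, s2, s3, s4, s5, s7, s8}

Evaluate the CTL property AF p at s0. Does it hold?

No

AF p: least fixpoint, start Z0 = {s3, s4, s6, s7, s8}, add states with every successor in Z. Z1 = {s3, s4, s5, s6, s7, s8}; Z2 = {s2, s3, s4, s5, s6, s7, s8}; Z3 = {s1, s2, s3, s4, s5, s6, s7, s8}; fixed.
Sat(AF p) = {s1, s2, s3, s4, s5, s6, s7, s8}
s0 ∉ Sat(AF p) = {s1, s2, s3, s4, s5, s6, s7, s8}, so the formula does not hold at s0.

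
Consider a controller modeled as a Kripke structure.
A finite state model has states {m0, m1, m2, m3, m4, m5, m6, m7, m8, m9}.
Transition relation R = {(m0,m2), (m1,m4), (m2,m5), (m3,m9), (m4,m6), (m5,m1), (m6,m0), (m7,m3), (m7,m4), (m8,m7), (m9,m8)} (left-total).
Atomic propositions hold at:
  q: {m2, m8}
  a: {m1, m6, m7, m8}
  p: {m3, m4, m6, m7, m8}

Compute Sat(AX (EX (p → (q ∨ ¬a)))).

Sat(¬a) = {m0, m2, m3, m4, m5, m9}
Sat(q ∨ ¬a) = {m0, m2, m3, m4, m5, m8, m9}
Sat(p → (q ∨ ¬a)) = {m0, m1, m2, m3, m4, m5, m8, m9}
Sat(EX (p → (q ∨ ¬a))) = {s : some successor in {m0, m1, m2, m3, m4, m5, m8, m9}} = {m0, m1, m2, m3, m5, m6, m7, m9}
Sat(AX (EX (p → (q ∨ ¬a)))) = {s : every successor in {m0, m1, m2, m3, m5, m6, m7, m9}} = {m0, m2, m3, m4, m5, m6, m8}

{m0, m2, m3, m4, m5, m6, m8}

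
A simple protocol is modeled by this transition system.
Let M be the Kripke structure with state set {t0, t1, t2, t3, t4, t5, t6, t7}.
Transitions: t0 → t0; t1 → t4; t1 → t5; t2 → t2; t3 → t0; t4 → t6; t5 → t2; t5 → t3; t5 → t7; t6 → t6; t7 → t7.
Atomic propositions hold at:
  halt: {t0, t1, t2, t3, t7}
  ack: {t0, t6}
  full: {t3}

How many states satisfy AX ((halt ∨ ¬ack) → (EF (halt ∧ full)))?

2

Sat(¬ack) = {t1, t2, t3, t4, t5, t7}
Sat(halt ∨ ¬ack) = {t0, t1, t2, t3, t4, t5, t7}
Sat(halt ∧ full) = {t3}
EF (halt ∧ full): least fixpoint, start Z0 = {t3}, add states with some successor in Z. Z1 = {t3, t5}; Z2 = {t1, t3, t5}; fixed.
Sat(EF (halt ∧ full)) = {t1, t3, t5}
Sat((halt ∨ ¬ack) → (EF (halt ∧ full))) = {t1, t3, t5, t6}
Sat(AX ((halt ∨ ¬ack) → (EF (halt ∧ full)))) = {s : every successor in {t1, t3, t5, t6}} = {t4, t6}
|Sat(AX ((halt ∨ ¬ack) → (EF (halt ∧ full))))| = |{t4, t6}| = 2.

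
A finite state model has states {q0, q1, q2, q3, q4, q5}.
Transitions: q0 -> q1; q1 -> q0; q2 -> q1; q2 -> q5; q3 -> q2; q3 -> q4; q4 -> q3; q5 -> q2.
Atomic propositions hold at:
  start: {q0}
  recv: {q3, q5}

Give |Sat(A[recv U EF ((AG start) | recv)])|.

4

AG start: greatest fixpoint, start Z0 = {q0}, keep only states in Sat with every successor in Z. Z1 = ∅; fixed.
Sat(AG start) = ∅
Sat((AG start) | recv) = {q3, q5}
EF ((AG start) | recv): least fixpoint, start Z0 = {q3, q5}, add states with some successor in Z. Z1 = {q2, q3, q4, q5}; fixed.
Sat(EF ((AG start) | recv)) = {q2, q3, q4, q5}
A[recv U EF ((AG start) | recv)]: least fixpoint, start Z0 = Sat(EF ((AG start) | recv)) = {q2, q3, q4, q5}, add states in Sat(recv) with every successor in Z. Already a fixed point.
Sat(A[recv U EF ((AG start) | recv)]) = {q2, q3, q4, q5}
|Sat(A[recv U EF ((AG start) | recv)])| = |{q2, q3, q4, q5}| = 4.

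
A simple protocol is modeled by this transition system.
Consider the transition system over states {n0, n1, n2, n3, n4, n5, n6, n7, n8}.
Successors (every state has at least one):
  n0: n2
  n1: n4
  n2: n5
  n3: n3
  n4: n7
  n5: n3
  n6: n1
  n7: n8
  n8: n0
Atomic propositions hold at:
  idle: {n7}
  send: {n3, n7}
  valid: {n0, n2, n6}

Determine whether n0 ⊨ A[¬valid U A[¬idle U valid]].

Sat(¬valid) = {n1, n3, n4, n5, n7, n8}
Sat(¬idle) = {n0, n1, n2, n3, n4, n5, n6, n8}
A[¬idle U valid]: least fixpoint, start Z0 = Sat(valid) = {n0, n2, n6}, add states in Sat(¬idle) with every successor in Z. Z1 = {n0, n2, n6, n8}; fixed.
Sat(A[¬idle U valid]) = {n0, n2, n6, n8}
A[¬valid U A[¬idle U valid]]: least fixpoint, start Z0 = Sat(A[¬idle U valid]) = {n0, n2, n6, n8}, add states in Sat(¬valid) with every successor in Z. Z1 = {n0, n2, n6, n7, n8}; Z2 = {n0, n2, n4, n6, n7, n8}; Z3 = {n0, n1, n2, n4, n6, n7, n8}; fixed.
Sat(A[¬valid U A[¬idle U valid]]) = {n0, n1, n2, n4, n6, n7, n8}
n0 ∈ Sat(A[¬valid U A[¬idle U valid]]) = {n0, n1, n2, n4, n6, n7, n8}, so the formula holds at n0.

Yes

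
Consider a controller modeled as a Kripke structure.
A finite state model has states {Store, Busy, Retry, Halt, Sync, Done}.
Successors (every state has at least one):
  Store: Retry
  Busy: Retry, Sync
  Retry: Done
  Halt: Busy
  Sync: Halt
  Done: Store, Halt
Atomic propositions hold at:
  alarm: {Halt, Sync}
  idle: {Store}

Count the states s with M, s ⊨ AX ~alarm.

3

Sat(~alarm) = {Store, Busy, Retry, Done}
Sat(AX ~alarm) = {s : every successor in {Store, Busy, Retry, Done}} = {Store, Retry, Halt}
|Sat(AX ~alarm)| = |{Store, Retry, Halt}| = 3.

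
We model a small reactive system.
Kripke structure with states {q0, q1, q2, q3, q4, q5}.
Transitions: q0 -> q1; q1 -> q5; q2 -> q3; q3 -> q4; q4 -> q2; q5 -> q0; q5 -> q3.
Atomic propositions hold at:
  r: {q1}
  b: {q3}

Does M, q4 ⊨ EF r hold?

EF r: least fixpoint, start Z0 = {q1}, add states with some successor in Z. Z1 = {q0, q1}; Z2 = {q0, q1, q5}; fixed.
Sat(EF r) = {q0, q1, q5}
q4 ∉ Sat(EF r) = {q0, q1, q5}, so the formula does not hold at q4.

No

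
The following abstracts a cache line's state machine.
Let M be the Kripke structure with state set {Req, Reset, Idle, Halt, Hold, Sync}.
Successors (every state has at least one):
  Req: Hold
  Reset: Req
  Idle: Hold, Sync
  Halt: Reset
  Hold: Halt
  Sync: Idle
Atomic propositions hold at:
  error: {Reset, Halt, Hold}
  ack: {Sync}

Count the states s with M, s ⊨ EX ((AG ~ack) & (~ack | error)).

5

Sat(~ack) = {Req, Reset, Idle, Halt, Hold}
AG ~ack: greatest fixpoint, start Z0 = {Req, Reset, Idle, Halt, Hold}, keep only states in Sat with every successor in Z. Z1 = {Req, Reset, Halt, Hold}; fixed.
Sat(AG ~ack) = {Req, Reset, Halt, Hold}
Sat(~ack | error) = {Req, Reset, Idle, Halt, Hold}
Sat((AG ~ack) & (~ack | error)) = {Req, Reset, Halt, Hold}
Sat(EX ((AG ~ack) & (~ack | error))) = {s : some successor in {Req, Reset, Halt, Hold}} = {Req, Reset, Idle, Halt, Hold}
|Sat(EX ((AG ~ack) & (~ack | error)))| = |{Req, Reset, Idle, Halt, Hold}| = 5.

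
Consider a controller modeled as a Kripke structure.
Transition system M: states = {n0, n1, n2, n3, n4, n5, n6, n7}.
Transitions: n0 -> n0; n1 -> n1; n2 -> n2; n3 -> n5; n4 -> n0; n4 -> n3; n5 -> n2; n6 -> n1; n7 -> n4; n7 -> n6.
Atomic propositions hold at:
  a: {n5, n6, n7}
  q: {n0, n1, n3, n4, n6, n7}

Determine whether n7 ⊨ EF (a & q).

Yes

Sat(a & q) = {n6, n7}
EF (a & q): least fixpoint, start Z0 = {n6, n7}, add states with some successor in Z. Already a fixed point.
Sat(EF (a & q)) = {n6, n7}
n7 ∈ Sat(EF (a & q)) = {n6, n7}, so the formula holds at n7.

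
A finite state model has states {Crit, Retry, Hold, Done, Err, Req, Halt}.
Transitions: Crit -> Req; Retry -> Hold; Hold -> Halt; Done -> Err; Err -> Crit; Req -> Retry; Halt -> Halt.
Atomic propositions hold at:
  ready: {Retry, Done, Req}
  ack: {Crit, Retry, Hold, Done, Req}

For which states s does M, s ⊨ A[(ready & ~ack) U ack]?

Sat(~ack) = {Err, Halt}
Sat(ready & ~ack) = ∅
A[(ready & ~ack) U ack]: least fixpoint, start Z0 = Sat(ack) = {Crit, Retry, Hold, Done, Req}, add states in Sat(ready & ~ack) with every successor in Z. Already a fixed point.
Sat(A[(ready & ~ack) U ack]) = {Crit, Retry, Hold, Done, Req}

{Crit, Retry, Hold, Done, Req}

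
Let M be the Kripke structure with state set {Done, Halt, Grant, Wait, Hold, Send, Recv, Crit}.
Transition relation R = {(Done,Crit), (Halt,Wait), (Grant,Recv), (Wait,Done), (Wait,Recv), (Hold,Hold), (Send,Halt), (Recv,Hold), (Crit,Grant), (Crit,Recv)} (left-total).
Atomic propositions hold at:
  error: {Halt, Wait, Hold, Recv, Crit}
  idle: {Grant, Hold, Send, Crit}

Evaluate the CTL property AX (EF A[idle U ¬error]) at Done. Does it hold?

Sat(¬error) = {Done, Grant, Send}
A[idle U ¬error]: least fixpoint, start Z0 = Sat(¬error) = {Done, Grant, Send}, add states in Sat(idle) with every successor in Z. Already a fixed point.
Sat(A[idle U ¬error]) = {Done, Grant, Send}
EF A[idle U ¬error]: least fixpoint, start Z0 = {Done, Grant, Send}, add states with some successor in Z. Z1 = {Done, Grant, Wait, Send, Crit}; Z2 = {Done, Halt, Grant, Wait, Send, Crit}; fixed.
Sat(EF A[idle U ¬error]) = {Done, Halt, Grant, Wait, Send, Crit}
Sat(AX (EF A[idle U ¬error])) = {s : every successor in {Done, Halt, Grant, Wait, Send, Crit}} = {Done, Halt, Send}
Done ∈ Sat(AX (EF A[idle U ¬error])) = {Done, Halt, Send}, so the formula holds at Done.

Yes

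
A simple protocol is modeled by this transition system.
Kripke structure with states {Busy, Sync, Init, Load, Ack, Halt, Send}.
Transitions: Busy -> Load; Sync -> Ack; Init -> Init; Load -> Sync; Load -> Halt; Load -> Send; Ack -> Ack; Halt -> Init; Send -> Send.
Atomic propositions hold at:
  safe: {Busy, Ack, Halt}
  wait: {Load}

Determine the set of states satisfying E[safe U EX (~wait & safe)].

Sat(~wait) = {Busy, Sync, Init, Ack, Halt, Send}
Sat(~wait & safe) = {Busy, Ack, Halt}
Sat(EX (~wait & safe)) = {s : some successor in {Busy, Ack, Halt}} = {Sync, Load, Ack}
E[safe U EX (~wait & safe)]: least fixpoint, start Z0 = Sat(EX (~wait & safe)) = {Sync, Load, Ack}, add states in Sat(safe) with some successor in Z. Z1 = {Busy, Sync, Load, Ack}; fixed.
Sat(E[safe U EX (~wait & safe)]) = {Busy, Sync, Load, Ack}

{Busy, Sync, Load, Ack}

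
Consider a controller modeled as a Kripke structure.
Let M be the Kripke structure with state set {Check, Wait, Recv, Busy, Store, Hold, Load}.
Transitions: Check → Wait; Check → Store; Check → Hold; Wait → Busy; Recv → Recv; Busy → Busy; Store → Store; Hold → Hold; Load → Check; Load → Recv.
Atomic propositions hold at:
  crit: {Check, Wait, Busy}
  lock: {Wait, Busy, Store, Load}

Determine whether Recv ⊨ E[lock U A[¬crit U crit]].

No

Sat(¬crit) = {Recv, Store, Hold, Load}
A[¬crit U crit]: least fixpoint, start Z0 = Sat(crit) = {Check, Wait, Busy}, add states in Sat(¬crit) with every successor in Z. Already a fixed point.
Sat(A[¬crit U crit]) = {Check, Wait, Busy}
E[lock U A[¬crit U crit]]: least fixpoint, start Z0 = Sat(A[¬crit U crit]) = {Check, Wait, Busy}, add states in Sat(lock) with some successor in Z. Z1 = {Check, Wait, Busy, Load}; fixed.
Sat(E[lock U A[¬crit U crit]]) = {Check, Wait, Busy, Load}
Recv ∉ Sat(E[lock U A[¬crit U crit]]) = {Check, Wait, Busy, Load}, so the formula does not hold at Recv.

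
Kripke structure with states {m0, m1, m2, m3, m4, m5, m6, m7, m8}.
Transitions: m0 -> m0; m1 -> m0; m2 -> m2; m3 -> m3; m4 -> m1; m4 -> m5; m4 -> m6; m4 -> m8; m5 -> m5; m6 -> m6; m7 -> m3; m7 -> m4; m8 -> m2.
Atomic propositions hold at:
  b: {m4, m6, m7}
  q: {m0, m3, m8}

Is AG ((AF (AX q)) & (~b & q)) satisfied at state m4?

Sat(AX q) = {s : every successor in {m0, m3, m8}} = {m0, m1, m3}
AF (AX q): least fixpoint, start Z0 = {m0, m1, m3}, add states with every successor in Z. Already a fixed point.
Sat(AF (AX q)) = {m0, m1, m3}
Sat(~b) = {m0, m1, m2, m3, m5, m8}
Sat(~b & q) = {m0, m3, m8}
Sat((AF (AX q)) & (~b & q)) = {m0, m3}
AG ((AF (AX q)) & (~b & q)): greatest fixpoint, start Z0 = {m0, m3}, keep only states in Sat with every successor in Z. Already a fixed point.
Sat(AG ((AF (AX q)) & (~b & q))) = {m0, m3}
m4 ∉ Sat(AG ((AF (AX q)) & (~b & q))) = {m0, m3}, so the formula does not hold at m4.

No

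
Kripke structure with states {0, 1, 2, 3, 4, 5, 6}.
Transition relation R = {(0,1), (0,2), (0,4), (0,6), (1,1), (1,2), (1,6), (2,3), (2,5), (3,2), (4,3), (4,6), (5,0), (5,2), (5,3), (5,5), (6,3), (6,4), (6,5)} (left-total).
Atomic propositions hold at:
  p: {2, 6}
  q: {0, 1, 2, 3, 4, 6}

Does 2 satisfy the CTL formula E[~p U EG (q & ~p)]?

Sat(~p) = {0, 1, 3, 4, 5}
Sat(q & ~p) = {0, 1, 3, 4}
EG (q & ~p): greatest fixpoint, start Z0 = {0, 1, 3, 4}, keep only states in Sat with some successor in Z. Z1 = {0, 1, 4}; Z2 = {0, 1}; fixed.
Sat(EG (q & ~p)) = {0, 1}
E[~p U EG (q & ~p)]: least fixpoint, start Z0 = Sat(EG (q & ~p)) = {0, 1}, add states in Sat(~p) with some successor in Z. Z1 = {0, 1, 5}; fixed.
Sat(E[~p U EG (q & ~p)]) = {0, 1, 5}
2 ∉ Sat(E[~p U EG (q & ~p)]) = {0, 1, 5}, so the formula does not hold at 2.

No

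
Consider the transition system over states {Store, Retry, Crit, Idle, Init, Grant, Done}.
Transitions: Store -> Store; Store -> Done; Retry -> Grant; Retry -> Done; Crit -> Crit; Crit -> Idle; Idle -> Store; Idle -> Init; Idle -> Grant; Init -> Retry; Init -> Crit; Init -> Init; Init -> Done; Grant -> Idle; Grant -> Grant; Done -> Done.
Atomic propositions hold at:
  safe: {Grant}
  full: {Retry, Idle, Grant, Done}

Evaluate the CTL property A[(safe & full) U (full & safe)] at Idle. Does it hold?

No

Sat(safe & full) = {Grant}
Sat(full & safe) = {Grant}
A[(safe & full) U (full & safe)]: least fixpoint, start Z0 = Sat((full & safe)) = {Grant}, add states in Sat(safe & full) with every successor in Z. Already a fixed point.
Sat(A[(safe & full) U (full & safe)]) = {Grant}
Idle ∉ Sat(A[(safe & full) U (full & safe)]) = {Grant}, so the formula does not hold at Idle.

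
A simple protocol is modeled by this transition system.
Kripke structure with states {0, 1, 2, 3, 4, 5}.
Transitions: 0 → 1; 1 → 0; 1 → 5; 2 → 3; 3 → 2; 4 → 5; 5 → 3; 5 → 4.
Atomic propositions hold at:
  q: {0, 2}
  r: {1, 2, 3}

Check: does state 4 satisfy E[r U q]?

E[r U q]: least fixpoint, start Z0 = Sat(q) = {0, 2}, add states in Sat(r) with some successor in Z. Z1 = {0, 1, 2, 3}; fixed.
Sat(E[r U q]) = {0, 1, 2, 3}
4 ∉ Sat(E[r U q]) = {0, 1, 2, 3}, so the formula does not hold at 4.

No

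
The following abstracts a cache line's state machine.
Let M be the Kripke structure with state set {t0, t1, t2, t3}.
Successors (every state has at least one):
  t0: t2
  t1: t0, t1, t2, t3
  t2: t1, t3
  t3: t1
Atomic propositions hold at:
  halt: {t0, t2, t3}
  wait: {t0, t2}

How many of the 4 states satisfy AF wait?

AF wait: least fixpoint, start Z0 = {t0, t2}, add states with every successor in Z. Already a fixed point.
Sat(AF wait) = {t0, t2}
|Sat(AF wait)| = |{t0, t2}| = 2.

2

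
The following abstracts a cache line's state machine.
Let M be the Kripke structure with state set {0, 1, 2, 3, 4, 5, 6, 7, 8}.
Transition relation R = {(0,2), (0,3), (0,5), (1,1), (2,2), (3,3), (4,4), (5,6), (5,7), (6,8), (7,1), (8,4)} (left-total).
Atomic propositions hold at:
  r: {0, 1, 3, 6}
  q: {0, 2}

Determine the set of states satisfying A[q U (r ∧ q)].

Sat(r ∧ q) = {0}
A[q U (r ∧ q)]: least fixpoint, start Z0 = Sat((r ∧ q)) = {0}, add states in Sat(q) with every successor in Z. Already a fixed point.
Sat(A[q U (r ∧ q)]) = {0}

{0}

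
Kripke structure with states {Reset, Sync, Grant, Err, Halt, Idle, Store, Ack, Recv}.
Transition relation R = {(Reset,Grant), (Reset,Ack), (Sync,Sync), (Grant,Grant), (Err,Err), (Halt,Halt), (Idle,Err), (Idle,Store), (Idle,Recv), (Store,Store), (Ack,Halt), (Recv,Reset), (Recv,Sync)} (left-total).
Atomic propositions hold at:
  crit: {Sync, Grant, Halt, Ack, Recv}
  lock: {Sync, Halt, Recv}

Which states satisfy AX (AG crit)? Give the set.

{Reset, Sync, Grant, Halt, Ack}

AG crit: greatest fixpoint, start Z0 = {Sync, Grant, Halt, Ack, Recv}, keep only states in Sat with every successor in Z. Z1 = {Sync, Grant, Halt, Ack}; fixed.
Sat(AG crit) = {Sync, Grant, Halt, Ack}
Sat(AX (AG crit)) = {s : every successor in {Sync, Grant, Halt, Ack}} = {Reset, Sync, Grant, Halt, Ack}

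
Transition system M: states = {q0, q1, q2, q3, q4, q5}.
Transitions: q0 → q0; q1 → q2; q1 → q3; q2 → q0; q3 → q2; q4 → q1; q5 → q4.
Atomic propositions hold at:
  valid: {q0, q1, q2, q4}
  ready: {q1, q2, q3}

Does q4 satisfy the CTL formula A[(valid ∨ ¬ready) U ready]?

Yes

Sat(¬ready) = {q0, q4, q5}
Sat(valid ∨ ¬ready) = {q0, q1, q2, q4, q5}
A[(valid ∨ ¬ready) U ready]: least fixpoint, start Z0 = Sat(ready) = {q1, q2, q3}, add states in Sat(valid ∨ ¬ready) with every successor in Z. Z1 = {q1, q2, q3, q4}; Z2 = {q1, q2, q3, q4, q5}; fixed.
Sat(A[(valid ∨ ¬ready) U ready]) = {q1, q2, q3, q4, q5}
q4 ∈ Sat(A[(valid ∨ ¬ready) U ready]) = {q1, q2, q3, q4, q5}, so the formula holds at q4.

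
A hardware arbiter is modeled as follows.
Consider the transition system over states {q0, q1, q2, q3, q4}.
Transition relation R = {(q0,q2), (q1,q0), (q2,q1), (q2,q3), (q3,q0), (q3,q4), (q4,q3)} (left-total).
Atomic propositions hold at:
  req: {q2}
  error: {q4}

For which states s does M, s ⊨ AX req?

{q0}

Sat(AX req) = {s : every successor in {q2}} = {q0}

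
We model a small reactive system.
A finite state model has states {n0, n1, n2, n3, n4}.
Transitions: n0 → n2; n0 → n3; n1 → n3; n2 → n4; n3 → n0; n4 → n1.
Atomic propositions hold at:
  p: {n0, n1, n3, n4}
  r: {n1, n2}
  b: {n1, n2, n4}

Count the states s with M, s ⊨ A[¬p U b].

Sat(¬p) = {n2}
A[¬p U b]: least fixpoint, start Z0 = Sat(b) = {n1, n2, n4}, add states in Sat(¬p) with every successor in Z. Already a fixed point.
Sat(A[¬p U b]) = {n1, n2, n4}
|Sat(A[¬p U b])| = |{n1, n2, n4}| = 3.

3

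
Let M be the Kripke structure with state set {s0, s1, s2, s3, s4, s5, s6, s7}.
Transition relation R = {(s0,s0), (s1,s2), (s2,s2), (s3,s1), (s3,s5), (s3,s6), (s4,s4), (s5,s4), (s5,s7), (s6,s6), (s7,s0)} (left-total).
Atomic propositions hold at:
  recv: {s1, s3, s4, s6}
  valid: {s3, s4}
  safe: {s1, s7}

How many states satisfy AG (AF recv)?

2

AF recv: least fixpoint, start Z0 = {s1, s3, s4, s6}, add states with every successor in Z. Already a fixed point.
Sat(AF recv) = {s1, s3, s4, s6}
AG (AF recv): greatest fixpoint, start Z0 = {s1, s3, s4, s6}, keep only states in Sat with every successor in Z. Z1 = {s4, s6}; fixed.
Sat(AG (AF recv)) = {s4, s6}
|Sat(AG (AF recv))| = |{s4, s6}| = 2.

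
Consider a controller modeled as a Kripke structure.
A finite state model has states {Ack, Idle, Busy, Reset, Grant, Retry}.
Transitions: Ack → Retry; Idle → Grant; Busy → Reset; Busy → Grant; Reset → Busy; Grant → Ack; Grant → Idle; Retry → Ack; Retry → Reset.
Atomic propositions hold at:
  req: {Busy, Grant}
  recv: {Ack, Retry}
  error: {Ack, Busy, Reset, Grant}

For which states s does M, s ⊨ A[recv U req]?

{Busy, Grant}

A[recv U req]: least fixpoint, start Z0 = Sat(req) = {Busy, Grant}, add states in Sat(recv) with every successor in Z. Already a fixed point.
Sat(A[recv U req]) = {Busy, Grant}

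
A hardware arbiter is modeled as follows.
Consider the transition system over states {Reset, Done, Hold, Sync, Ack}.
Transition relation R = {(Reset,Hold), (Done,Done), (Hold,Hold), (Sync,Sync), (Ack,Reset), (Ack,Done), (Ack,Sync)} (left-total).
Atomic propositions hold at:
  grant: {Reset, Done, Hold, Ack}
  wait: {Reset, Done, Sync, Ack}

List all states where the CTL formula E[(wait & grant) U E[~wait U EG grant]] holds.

{Reset, Done, Hold, Ack}

Sat(wait & grant) = {Reset, Done, Ack}
Sat(~wait) = {Hold}
EG grant: greatest fixpoint, start Z0 = {Reset, Done, Hold, Ack}, keep only states in Sat with some successor in Z. Already a fixed point.
Sat(EG grant) = {Reset, Done, Hold, Ack}
E[~wait U EG grant]: least fixpoint, start Z0 = Sat(EG grant) = {Reset, Done, Hold, Ack}, add states in Sat(~wait) with some successor in Z. Already a fixed point.
Sat(E[~wait U EG grant]) = {Reset, Done, Hold, Ack}
E[(wait & grant) U E[~wait U EG grant]]: least fixpoint, start Z0 = Sat(E[~wait U EG grant]) = {Reset, Done, Hold, Ack}, add states in Sat(wait & grant) with some successor in Z. Already a fixed point.
Sat(E[(wait & grant) U E[~wait U EG grant]]) = {Reset, Done, Hold, Ack}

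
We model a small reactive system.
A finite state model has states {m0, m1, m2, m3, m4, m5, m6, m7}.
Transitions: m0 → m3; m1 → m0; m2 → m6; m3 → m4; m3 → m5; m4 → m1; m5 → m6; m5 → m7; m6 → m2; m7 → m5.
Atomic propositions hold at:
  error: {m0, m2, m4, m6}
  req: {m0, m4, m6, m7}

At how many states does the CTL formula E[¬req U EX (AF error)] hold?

6

Sat(¬req) = {m1, m2, m3, m5}
AF error: least fixpoint, start Z0 = {m0, m2, m4, m6}, add states with every successor in Z. Z1 = {m0, m1, m2, m4, m6}; fixed.
Sat(AF error) = {m0, m1, m2, m4, m6}
Sat(EX (AF error)) = {s : some successor in {m0, m1, m2, m4, m6}} = {m1, m2, m3, m4, m5, m6}
E[¬req U EX (AF error)]: least fixpoint, start Z0 = Sat(EX (AF error)) = {m1, m2, m3, m4, m5, m6}, add states in Sat(¬req) with some successor in Z. Already a fixed point.
Sat(E[¬req U EX (AF error)]) = {m1, m2, m3, m4, m5, m6}
|Sat(E[¬req U EX (AF error)])| = |{m1, m2, m3, m4, m5, m6}| = 6.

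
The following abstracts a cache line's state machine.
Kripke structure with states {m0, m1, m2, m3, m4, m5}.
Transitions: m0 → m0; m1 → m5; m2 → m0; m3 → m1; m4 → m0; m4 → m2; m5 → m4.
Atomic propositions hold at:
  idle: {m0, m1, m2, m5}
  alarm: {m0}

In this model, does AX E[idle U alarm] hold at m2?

Yes

E[idle U alarm]: least fixpoint, start Z0 = Sat(alarm) = {m0}, add states in Sat(idle) with some successor in Z. Z1 = {m0, m2}; fixed.
Sat(E[idle U alarm]) = {m0, m2}
Sat(AX E[idle U alarm]) = {s : every successor in {m0, m2}} = {m0, m2, m4}
m2 ∈ Sat(AX E[idle U alarm]) = {m0, m2, m4}, so the formula holds at m2.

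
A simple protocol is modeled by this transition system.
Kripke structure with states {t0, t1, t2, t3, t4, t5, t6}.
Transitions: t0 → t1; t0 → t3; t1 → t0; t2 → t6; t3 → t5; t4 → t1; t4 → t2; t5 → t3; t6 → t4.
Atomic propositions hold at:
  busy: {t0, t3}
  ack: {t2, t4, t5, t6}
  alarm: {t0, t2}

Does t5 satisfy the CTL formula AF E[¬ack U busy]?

Yes

Sat(¬ack) = {t0, t1, t3}
E[¬ack U busy]: least fixpoint, start Z0 = Sat(busy) = {t0, t3}, add states in Sat(¬ack) with some successor in Z. Z1 = {t0, t1, t3}; fixed.
Sat(E[¬ack U busy]) = {t0, t1, t3}
AF E[¬ack U busy]: least fixpoint, start Z0 = {t0, t1, t3}, add states with every successor in Z. Z1 = {t0, t1, t3, t5}; fixed.
Sat(AF E[¬ack U busy]) = {t0, t1, t3, t5}
t5 ∈ Sat(AF E[¬ack U busy]) = {t0, t1, t3, t5}, so the formula holds at t5.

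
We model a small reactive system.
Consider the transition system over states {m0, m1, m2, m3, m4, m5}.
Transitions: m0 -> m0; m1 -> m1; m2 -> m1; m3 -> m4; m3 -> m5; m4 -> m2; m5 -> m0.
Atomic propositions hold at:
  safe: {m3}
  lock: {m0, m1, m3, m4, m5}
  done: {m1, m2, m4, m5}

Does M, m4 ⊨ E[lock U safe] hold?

E[lock U safe]: least fixpoint, start Z0 = Sat(safe) = {m3}, add states in Sat(lock) with some successor in Z. Already a fixed point.
Sat(E[lock U safe]) = {m3}
m4 ∉ Sat(E[lock U safe]) = {m3}, so the formula does not hold at m4.

No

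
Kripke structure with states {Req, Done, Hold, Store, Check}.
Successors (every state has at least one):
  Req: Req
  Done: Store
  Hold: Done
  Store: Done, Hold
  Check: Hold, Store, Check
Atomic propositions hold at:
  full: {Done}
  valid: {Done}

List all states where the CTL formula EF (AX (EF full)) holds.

EF full: least fixpoint, start Z0 = {Done}, add states with some successor in Z. Z1 = {Done, Hold, Store}; Z2 = {Done, Hold, Store, Check}; fixed.
Sat(EF full) = {Done, Hold, Store, Check}
Sat(AX (EF full)) = {s : every successor in {Done, Hold, Store, Check}} = {Done, Hold, Store, Check}
EF (AX (EF full)): least fixpoint, start Z0 = {Done, Hold, Store, Check}, add states with some successor in Z. Already a fixed point.
Sat(EF (AX (EF full))) = {Done, Hold, Store, Check}

{Done, Hold, Store, Check}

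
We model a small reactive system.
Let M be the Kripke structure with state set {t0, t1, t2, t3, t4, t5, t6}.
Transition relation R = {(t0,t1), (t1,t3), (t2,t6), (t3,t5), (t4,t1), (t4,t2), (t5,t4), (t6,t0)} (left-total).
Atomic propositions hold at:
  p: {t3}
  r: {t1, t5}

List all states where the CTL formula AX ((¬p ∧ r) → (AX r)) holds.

Sat(¬p) = {t0, t1, t2, t4, t5, t6}
Sat(¬p ∧ r) = {t1, t5}
Sat(AX r) = {s : every successor in {t1, t5}} = {t0, t3}
Sat((¬p ∧ r) → (AX r)) = {t0, t2, t3, t4, t6}
Sat(AX ((¬p ∧ r) → (AX r))) = {s : every successor in {t0, t2, t3, t4, t6}} = {t1, t2, t5, t6}

{t1, t2, t5, t6}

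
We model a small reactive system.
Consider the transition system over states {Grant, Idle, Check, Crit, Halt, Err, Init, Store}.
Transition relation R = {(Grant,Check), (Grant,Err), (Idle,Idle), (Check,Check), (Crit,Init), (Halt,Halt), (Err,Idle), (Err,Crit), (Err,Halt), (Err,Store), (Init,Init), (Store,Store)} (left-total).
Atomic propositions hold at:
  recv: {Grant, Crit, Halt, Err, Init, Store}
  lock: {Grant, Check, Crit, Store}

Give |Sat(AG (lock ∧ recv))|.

1

Sat(lock ∧ recv) = {Grant, Crit, Store}
AG (lock ∧ recv): greatest fixpoint, start Z0 = {Grant, Crit, Store}, keep only states in Sat with every successor in Z. Z1 = {Store}; fixed.
Sat(AG (lock ∧ recv)) = {Store}
|Sat(AG (lock ∧ recv))| = |{Store}| = 1.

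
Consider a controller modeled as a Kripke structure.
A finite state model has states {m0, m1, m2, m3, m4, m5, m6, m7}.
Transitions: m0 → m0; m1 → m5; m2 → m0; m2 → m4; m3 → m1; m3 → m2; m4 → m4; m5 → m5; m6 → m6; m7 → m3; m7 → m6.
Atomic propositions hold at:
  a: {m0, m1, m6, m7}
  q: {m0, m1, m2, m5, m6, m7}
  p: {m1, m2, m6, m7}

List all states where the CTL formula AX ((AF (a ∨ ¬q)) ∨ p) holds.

{m0, m2, m3, m4, m6, m7}

Sat(¬q) = {m3, m4}
Sat(a ∨ ¬q) = {m0, m1, m3, m4, m6, m7}
AF (a ∨ ¬q): least fixpoint, start Z0 = {m0, m1, m3, m4, m6, m7}, add states with every successor in Z. Z1 = {m0, m1, m2, m3, m4, m6, m7}; fixed.
Sat(AF (a ∨ ¬q)) = {m0, m1, m2, m3, m4, m6, m7}
Sat((AF (a ∨ ¬q)) ∨ p) = {m0, m1, m2, m3, m4, m6, m7}
Sat(AX ((AF (a ∨ ¬q)) ∨ p)) = {s : every successor in {m0, m1, m2, m3, m4, m6, m7}} = {m0, m2, m3, m4, m6, m7}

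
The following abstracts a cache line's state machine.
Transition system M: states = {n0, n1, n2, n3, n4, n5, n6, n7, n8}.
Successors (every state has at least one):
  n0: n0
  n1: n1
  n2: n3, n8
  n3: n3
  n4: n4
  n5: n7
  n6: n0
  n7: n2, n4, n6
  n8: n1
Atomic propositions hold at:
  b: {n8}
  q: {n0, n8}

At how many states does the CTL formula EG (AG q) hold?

AG q: greatest fixpoint, start Z0 = {n0, n8}, keep only states in Sat with every successor in Z. Z1 = {n0}; fixed.
Sat(AG q) = {n0}
EG (AG q): greatest fixpoint, start Z0 = {n0}, keep only states in Sat with some successor in Z. Already a fixed point.
Sat(EG (AG q)) = {n0}
|Sat(EG (AG q))| = |{n0}| = 1.

1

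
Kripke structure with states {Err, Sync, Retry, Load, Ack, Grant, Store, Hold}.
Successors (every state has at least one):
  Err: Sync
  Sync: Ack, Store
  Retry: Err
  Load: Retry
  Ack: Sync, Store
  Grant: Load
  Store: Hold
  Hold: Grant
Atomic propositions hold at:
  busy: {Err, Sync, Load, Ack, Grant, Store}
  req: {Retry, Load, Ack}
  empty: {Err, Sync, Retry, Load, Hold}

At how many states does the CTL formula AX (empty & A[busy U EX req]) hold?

Sat(EX req) = {s : some successor in {Retry, Load, Ack}} = {Sync, Load, Grant}
A[busy U EX req]: least fixpoint, start Z0 = Sat(EX req) = {Sync, Load, Grant}, add states in Sat(busy) with every successor in Z. Z1 = {Err, Sync, Load, Grant}; fixed.
Sat(A[busy U EX req]) = {Err, Sync, Load, Grant}
Sat(empty & A[busy U EX req]) = {Err, Sync, Load}
Sat(AX (empty & A[busy U EX req])) = {s : every successor in {Err, Sync, Load}} = {Err, Retry, Grant}
|Sat(AX (empty & A[busy U EX req]))| = |{Err, Retry, Grant}| = 3.

3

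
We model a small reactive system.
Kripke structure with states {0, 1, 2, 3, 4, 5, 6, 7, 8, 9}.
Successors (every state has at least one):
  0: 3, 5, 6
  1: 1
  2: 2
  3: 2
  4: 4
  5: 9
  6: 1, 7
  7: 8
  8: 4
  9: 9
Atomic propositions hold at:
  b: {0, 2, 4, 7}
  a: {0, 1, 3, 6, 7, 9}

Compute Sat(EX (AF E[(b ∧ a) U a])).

{0, 1, 5, 6, 9}

Sat(b ∧ a) = {0, 7}
E[(b ∧ a) U a]: least fixpoint, start Z0 = Sat(a) = {0, 1, 3, 6, 7, 9}, add states in Sat(b ∧ a) with some successor in Z. Already a fixed point.
Sat(E[(b ∧ a) U a]) = {0, 1, 3, 6, 7, 9}
AF E[(b ∧ a) U a]: least fixpoint, start Z0 = {0, 1, 3, 6, 7, 9}, add states with every successor in Z. Z1 = {0, 1, 3, 5, 6, 7, 9}; fixed.
Sat(AF E[(b ∧ a) U a]) = {0, 1, 3, 5, 6, 7, 9}
Sat(EX (AF E[(b ∧ a) U a])) = {s : some successor in {0, 1, 3, 5, 6, 7, 9}} = {0, 1, 5, 6, 9}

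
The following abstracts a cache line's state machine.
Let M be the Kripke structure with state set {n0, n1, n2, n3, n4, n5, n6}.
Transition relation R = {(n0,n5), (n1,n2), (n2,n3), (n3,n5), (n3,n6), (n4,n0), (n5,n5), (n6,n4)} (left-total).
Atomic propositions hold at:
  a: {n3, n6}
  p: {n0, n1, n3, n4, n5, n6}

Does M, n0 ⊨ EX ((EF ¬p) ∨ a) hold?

No

Sat(¬p) = {n2}
EF ¬p: least fixpoint, start Z0 = {n2}, add states with some successor in Z. Z1 = {n1, n2}; fixed.
Sat(EF ¬p) = {n1, n2}
Sat((EF ¬p) ∨ a) = {n1, n2, n3, n6}
Sat(EX ((EF ¬p) ∨ a)) = {s : some successor in {n1, n2, n3, n6}} = {n1, n2, n3}
n0 ∉ Sat(EX ((EF ¬p) ∨ a)) = {n1, n2, n3}, so the formula does not hold at n0.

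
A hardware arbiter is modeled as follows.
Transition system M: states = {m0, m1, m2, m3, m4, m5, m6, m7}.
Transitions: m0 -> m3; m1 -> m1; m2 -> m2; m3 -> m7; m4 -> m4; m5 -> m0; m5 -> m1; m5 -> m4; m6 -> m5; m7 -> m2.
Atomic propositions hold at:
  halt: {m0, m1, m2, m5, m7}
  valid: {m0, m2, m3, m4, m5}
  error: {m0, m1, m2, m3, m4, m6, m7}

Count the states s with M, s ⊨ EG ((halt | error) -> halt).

Sat(halt | error) = {m0, m1, m2, m3, m4, m5, m6, m7}
Sat((halt | error) -> halt) = {m0, m1, m2, m5, m7}
EG ((halt | error) -> halt): greatest fixpoint, start Z0 = {m0, m1, m2, m5, m7}, keep only states in Sat with some successor in Z. Z1 = {m1, m2, m5, m7}; fixed.
Sat(EG ((halt | error) -> halt)) = {m1, m2, m5, m7}
|Sat(EG ((halt | error) -> halt))| = |{m1, m2, m5, m7}| = 4.

4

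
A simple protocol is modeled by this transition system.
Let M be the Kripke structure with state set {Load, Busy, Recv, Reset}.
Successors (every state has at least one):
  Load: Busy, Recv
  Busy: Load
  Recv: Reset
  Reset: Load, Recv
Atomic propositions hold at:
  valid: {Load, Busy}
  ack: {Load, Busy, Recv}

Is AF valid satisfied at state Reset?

AF valid: least fixpoint, start Z0 = {Load, Busy}, add states with every successor in Z. Already a fixed point.
Sat(AF valid) = {Load, Busy}
Reset ∉ Sat(AF valid) = {Load, Busy}, so the formula does not hold at Reset.

No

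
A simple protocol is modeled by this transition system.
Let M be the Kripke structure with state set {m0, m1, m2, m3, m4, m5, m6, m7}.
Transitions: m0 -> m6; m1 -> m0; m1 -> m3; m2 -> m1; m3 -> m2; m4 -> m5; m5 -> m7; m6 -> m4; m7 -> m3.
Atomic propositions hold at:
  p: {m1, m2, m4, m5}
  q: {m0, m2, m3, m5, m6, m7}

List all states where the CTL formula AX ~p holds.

Sat(~p) = {m0, m3, m6, m7}
Sat(AX ~p) = {s : every successor in {m0, m3, m6, m7}} = {m0, m1, m5, m7}

{m0, m1, m5, m7}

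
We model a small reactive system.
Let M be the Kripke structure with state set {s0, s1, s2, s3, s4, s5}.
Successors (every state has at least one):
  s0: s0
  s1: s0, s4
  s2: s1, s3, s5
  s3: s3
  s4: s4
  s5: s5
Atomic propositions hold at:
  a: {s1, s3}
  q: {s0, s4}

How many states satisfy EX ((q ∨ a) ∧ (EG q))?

3

Sat(q ∨ a) = {s0, s1, s3, s4}
EG q: greatest fixpoint, start Z0 = {s0, s4}, keep only states in Sat with some successor in Z. Already a fixed point.
Sat(EG q) = {s0, s4}
Sat((q ∨ a) ∧ (EG q)) = {s0, s4}
Sat(EX ((q ∨ a) ∧ (EG q))) = {s : some successor in {s0, s4}} = {s0, s1, s4}
|Sat(EX ((q ∨ a) ∧ (EG q)))| = |{s0, s1, s4}| = 3.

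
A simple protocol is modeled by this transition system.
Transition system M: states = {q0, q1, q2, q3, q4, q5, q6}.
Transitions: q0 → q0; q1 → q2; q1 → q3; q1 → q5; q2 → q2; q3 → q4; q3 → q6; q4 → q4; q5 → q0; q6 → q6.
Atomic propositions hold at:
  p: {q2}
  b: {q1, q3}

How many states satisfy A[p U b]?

2

A[p U b]: least fixpoint, start Z0 = Sat(b) = {q1, q3}, add states in Sat(p) with every successor in Z. Already a fixed point.
Sat(A[p U b]) = {q1, q3}
|Sat(A[p U b])| = |{q1, q3}| = 2.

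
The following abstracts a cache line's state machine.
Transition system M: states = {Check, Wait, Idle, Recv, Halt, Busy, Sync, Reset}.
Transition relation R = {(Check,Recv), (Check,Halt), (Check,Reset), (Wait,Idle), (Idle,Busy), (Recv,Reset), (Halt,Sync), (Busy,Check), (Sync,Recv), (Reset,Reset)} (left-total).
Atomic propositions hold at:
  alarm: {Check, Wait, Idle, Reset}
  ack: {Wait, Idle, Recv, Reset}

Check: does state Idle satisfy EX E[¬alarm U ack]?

No

Sat(¬alarm) = {Recv, Halt, Busy, Sync}
E[¬alarm U ack]: least fixpoint, start Z0 = Sat(ack) = {Wait, Idle, Recv, Reset}, add states in Sat(¬alarm) with some successor in Z. Z1 = {Wait, Idle, Recv, Sync, Reset}; Z2 = {Wait, Idle, Recv, Halt, Sync, Reset}; fixed.
Sat(E[¬alarm U ack]) = {Wait, Idle, Recv, Halt, Sync, Reset}
Sat(EX E[¬alarm U ack]) = {s : some successor in {Wait, Idle, Recv, Halt, Sync, Reset}} = {Check, Wait, Recv, Halt, Sync, Reset}
Idle ∉ Sat(EX E[¬alarm U ack]) = {Check, Wait, Recv, Halt, Sync, Reset}, so the formula does not hold at Idle.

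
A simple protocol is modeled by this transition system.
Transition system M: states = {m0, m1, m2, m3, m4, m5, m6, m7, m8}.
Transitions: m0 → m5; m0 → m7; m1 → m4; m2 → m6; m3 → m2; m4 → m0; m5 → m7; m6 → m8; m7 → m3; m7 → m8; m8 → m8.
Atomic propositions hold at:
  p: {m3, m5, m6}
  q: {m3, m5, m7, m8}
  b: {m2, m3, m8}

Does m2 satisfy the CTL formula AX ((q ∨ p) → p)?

Sat(q ∨ p) = {m3, m5, m6, m7, m8}
Sat((q ∨ p) → p) = {m0, m1, m2, m3, m4, m5, m6}
Sat(AX ((q ∨ p) → p)) = {s : every successor in {m0, m1, m2, m3, m4, m5, m6}} = {m1, m2, m3, m4}
m2 ∈ Sat(AX ((q ∨ p) → p)) = {m1, m2, m3, m4}, so the formula holds at m2.

Yes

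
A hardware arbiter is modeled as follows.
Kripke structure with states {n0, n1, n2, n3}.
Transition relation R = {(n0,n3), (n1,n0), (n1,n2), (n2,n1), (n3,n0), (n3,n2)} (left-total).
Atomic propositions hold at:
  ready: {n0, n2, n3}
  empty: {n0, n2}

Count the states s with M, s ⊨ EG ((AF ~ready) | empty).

Sat(~ready) = {n1}
AF ~ready: least fixpoint, start Z0 = {n1}, add states with every successor in Z. Z1 = {n1, n2}; fixed.
Sat(AF ~ready) = {n1, n2}
Sat((AF ~ready) | empty) = {n0, n1, n2}
EG ((AF ~ready) | empty): greatest fixpoint, start Z0 = {n0, n1, n2}, keep only states in Sat with some successor in Z. Z1 = {n1, n2}; fixed.
Sat(EG ((AF ~ready) | empty)) = {n1, n2}
|Sat(EG ((AF ~ready) | empty))| = |{n1, n2}| = 2.

2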